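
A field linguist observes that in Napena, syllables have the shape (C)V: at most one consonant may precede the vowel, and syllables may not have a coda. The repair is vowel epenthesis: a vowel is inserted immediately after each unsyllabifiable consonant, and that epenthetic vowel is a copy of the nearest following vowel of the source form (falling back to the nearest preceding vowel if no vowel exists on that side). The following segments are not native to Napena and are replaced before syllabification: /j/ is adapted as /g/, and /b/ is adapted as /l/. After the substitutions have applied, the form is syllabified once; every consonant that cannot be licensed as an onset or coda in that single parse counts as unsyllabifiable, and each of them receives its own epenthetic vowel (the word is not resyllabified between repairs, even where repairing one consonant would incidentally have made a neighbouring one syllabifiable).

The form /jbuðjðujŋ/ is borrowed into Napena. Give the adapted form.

guluðuguðuguŋu

Substitution: /j/ → /g/, /b/ → /l/, giving /gluðgðugŋ/.
Under (C)V, the unsyllabifiable consonants are /g/, /ð/, /g/, /g/, /ŋ/ (no codas are permitted; onsets are limited to one consonant).
Each unlicensed consonant becomes the onset of a new syllable: /g/ → /gu/, /ð/ → /ðu/, /g/ → /gu/, /g/ → /gu/, /ŋ/ → /ŋu/.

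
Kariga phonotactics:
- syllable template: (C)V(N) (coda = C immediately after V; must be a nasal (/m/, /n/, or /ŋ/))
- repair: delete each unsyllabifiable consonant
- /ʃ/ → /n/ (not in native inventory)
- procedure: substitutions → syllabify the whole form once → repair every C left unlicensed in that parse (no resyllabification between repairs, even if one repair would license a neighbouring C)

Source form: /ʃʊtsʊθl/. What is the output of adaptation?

Substitution: /ʃ/ → /n/, giving /nʊtsʊθl/.
Under (C)V(N), the unsyllabifiable consonants are /t/, /θ/, /l/ (only a nasal (/m/, /n/, or /ŋ/) is licensed in coda position; onsets are limited to one consonant).
Deletion applies to /t/, /θ/, /l/.

nʊsʊ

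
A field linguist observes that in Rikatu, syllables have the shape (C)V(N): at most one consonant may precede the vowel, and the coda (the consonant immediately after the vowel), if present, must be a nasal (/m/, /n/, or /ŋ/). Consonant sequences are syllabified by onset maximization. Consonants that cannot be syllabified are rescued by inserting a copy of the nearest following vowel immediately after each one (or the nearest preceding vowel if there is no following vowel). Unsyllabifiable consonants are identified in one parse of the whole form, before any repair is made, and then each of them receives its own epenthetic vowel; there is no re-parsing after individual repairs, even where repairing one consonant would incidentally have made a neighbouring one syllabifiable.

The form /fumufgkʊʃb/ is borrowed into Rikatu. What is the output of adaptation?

Syllabifying with onset maximization leaves /f/, /g/, /ʃ/, /b/ stranded (only a nasal (/m/, /n/, or /ŋ/) is licensed in coda position; onsets are limited to one consonant).
Each unlicensed consonant becomes the onset of a new syllable: /f/ → /fʊ/, /g/ → /gʊ/, /ʃ/ → /ʃʊ/, /b/ → /bʊ/.

fumufʊgʊkʊʃʊbʊ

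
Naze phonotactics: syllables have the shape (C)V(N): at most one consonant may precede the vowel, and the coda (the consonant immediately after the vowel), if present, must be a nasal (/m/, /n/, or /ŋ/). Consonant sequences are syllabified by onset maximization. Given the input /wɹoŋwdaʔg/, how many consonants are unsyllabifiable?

Under (C)V(N), the unsyllabifiable consonants are /w/, /w/, /ʔ/, /g/ (only a nasal (/m/, /n/, or /ŋ/) is licensed in coda position; onsets are limited to one consonant).

4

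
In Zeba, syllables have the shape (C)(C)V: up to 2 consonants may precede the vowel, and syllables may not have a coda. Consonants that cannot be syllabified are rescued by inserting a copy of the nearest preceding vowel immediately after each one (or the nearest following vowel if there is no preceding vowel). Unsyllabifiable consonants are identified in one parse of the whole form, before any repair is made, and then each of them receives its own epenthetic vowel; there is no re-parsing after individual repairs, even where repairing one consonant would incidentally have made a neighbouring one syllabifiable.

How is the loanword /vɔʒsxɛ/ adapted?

vɔʒɔsxɛ

The consonants /ʒ/ cannot be parsed into a legal (C)(C)V syllable (no codas are permitted; onsets may contain at most 2 consonants).
Inserting the epenthetic vowel yields /ʒ/ → /ʒɔ/.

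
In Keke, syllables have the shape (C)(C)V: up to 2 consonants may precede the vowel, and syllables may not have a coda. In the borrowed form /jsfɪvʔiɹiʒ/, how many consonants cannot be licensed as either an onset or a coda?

2

Under (C)(C)V, the unsyllabifiable consonants are /j/, /ʒ/ (no codas are permitted; onsets may contain at most 2 consonants).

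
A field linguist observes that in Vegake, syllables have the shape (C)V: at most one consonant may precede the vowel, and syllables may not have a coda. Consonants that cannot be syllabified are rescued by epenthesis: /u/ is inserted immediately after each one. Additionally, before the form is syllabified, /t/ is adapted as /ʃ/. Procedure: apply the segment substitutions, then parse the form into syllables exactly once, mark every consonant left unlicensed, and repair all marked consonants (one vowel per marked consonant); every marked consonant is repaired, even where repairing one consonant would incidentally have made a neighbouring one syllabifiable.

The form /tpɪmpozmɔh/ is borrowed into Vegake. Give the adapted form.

Substitution: /t/ → /ʃ/, giving /ʃpɪmpozmɔh/.
Syllabifying with onset maximization leaves /ʃ/, /m/, /z/, /h/ stranded (no codas are permitted; onsets are limited to one consonant).
Each unlicensed consonant becomes the onset of a new syllable: /ʃ/ → /ʃu/, /m/ → /mu/, /z/ → /zu/, /h/ → /hu/.

ʃupɪmupozumɔhu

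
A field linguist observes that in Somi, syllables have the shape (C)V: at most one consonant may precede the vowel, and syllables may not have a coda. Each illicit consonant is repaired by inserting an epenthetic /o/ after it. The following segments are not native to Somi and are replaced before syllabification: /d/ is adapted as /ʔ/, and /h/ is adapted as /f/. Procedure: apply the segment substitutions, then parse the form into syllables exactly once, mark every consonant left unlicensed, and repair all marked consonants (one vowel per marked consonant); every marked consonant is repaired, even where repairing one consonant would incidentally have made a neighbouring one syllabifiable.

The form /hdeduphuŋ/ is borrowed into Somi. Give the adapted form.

foʔeʔupofuŋo

Substitution: /h/ → /f/, /d/ → /ʔ/, giving /fʔeʔupfuŋ/.
The consonants /f/, /p/, /ŋ/ cannot be parsed into a legal (C)V syllable (no codas are permitted; onsets are limited to one consonant).
Each unlicensed consonant becomes the onset of a new syllable: /f/ → /fo/, /p/ → /po/, /ŋ/ → /ŋo/.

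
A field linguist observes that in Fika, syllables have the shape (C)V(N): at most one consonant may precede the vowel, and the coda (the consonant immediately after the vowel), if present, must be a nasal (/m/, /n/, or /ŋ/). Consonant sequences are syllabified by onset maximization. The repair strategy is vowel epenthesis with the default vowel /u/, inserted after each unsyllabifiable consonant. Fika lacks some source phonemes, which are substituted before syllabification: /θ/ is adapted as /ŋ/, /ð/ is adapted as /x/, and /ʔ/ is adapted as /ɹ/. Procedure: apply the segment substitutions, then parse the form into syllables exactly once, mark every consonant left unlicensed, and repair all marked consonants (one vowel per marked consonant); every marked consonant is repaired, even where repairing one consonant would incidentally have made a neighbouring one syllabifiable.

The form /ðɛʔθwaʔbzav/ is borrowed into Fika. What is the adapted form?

Substitution: /ð/ → /x/, /ʔ/ → /ɹ/, /θ/ → /ŋ/, giving /xɛɹŋwaɹbzav/.
Syllabifying with onset maximization leaves /ɹ/, /ŋ/, /ɹ/, /b/, /v/ stranded (only a nasal (/m/, /n/, or /ŋ/) is licensed in coda position; onsets are limited to one consonant).
Epenthesis after each stranded consonant: /ɹ/ → /ɹu/, /ŋ/ → /ŋu/, /ɹ/ → /ɹu/, /b/ → /bu/, /v/ → /vu/.

xɛɹuŋuwaɹubuzavu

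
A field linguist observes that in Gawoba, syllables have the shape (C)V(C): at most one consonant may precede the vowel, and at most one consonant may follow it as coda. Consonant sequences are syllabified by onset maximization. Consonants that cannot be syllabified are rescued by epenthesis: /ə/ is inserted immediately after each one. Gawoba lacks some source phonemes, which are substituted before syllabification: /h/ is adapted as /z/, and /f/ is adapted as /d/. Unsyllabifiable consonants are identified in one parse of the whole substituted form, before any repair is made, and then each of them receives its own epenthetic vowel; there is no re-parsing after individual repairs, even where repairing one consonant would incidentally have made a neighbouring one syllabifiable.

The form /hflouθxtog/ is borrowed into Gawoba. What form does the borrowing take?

Substitution: /h/ → /z/, /f/ → /d/, giving /zdlouθxtog/.
The consonants /z/, /d/, /x/ cannot be parsed into a legal (C)V(C) syllable (at most one coda consonant is licensed; onsets are limited to one consonant).
Epenthesis after each stranded consonant: /z/ → /zə/, /d/ → /də/, /x/ → /xə/.

zədəlouθxətog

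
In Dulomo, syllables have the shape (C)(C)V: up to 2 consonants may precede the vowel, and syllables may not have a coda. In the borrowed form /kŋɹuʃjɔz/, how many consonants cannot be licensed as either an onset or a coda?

2

Under (C)(C)V, the unsyllabifiable consonants are /k/, /z/ (no codas are permitted; onsets may contain at most 2 consonants).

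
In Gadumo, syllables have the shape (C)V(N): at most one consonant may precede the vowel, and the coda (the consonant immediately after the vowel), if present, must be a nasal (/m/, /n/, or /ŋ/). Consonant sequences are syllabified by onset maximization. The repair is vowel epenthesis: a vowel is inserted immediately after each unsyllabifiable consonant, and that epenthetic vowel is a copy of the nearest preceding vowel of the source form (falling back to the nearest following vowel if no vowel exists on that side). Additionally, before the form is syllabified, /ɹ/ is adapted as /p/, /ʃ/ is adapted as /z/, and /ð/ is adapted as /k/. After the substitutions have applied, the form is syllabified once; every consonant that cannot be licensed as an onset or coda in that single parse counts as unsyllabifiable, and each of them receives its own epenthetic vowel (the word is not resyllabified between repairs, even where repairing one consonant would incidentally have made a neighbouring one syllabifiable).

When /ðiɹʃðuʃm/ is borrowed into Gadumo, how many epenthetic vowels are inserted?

4

After substitution the input is /kipzkuzm/.
The unsyllabifiable consonants are /p/, /z/, /z/, /m/; each receives one epenthetic vowel.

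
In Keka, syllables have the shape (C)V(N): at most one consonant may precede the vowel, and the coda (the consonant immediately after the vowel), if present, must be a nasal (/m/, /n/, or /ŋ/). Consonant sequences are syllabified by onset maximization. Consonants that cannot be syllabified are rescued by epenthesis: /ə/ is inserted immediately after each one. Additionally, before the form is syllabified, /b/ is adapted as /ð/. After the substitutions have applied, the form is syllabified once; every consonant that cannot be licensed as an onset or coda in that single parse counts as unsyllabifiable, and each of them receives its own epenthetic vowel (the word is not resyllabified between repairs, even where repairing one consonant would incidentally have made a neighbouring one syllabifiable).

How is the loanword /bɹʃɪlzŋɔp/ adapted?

ðəɹəʃɪləzəŋɔpə

Substitution: /b/ → /ð/, giving /ðɹʃɪlzŋɔp/.
Under (C)V(N), the unsyllabifiable consonants are /ð/, /ɹ/, /l/, /z/, /p/ (only a nasal (/m/, /n/, or /ŋ/) is licensed in coda position; onsets are limited to one consonant).
Inserting the epenthetic vowel yields /ð/ → /ðə/, /ɹ/ → /ɹə/, /l/ → /lə/, /z/ → /zə/, /p/ → /pə/.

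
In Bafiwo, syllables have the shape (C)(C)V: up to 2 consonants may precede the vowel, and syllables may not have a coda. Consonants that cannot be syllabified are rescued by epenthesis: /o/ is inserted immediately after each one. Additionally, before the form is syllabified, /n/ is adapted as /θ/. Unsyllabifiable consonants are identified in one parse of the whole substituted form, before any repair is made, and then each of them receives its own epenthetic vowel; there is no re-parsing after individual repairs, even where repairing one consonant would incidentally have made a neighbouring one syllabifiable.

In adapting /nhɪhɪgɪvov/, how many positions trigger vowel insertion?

1

After substitution the input is /θhɪhɪgɪvov/.
The unsyllabifiable consonants are /v/; each receives one epenthetic vowel.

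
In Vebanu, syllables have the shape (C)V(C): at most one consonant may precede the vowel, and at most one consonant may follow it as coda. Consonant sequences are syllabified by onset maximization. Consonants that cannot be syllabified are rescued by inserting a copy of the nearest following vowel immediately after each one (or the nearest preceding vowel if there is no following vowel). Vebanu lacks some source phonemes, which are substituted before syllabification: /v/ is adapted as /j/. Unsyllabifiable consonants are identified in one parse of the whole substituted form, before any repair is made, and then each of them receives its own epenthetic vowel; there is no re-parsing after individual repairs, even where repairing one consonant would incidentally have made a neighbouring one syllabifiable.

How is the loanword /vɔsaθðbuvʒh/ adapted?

Substitution: /v/ → /j/, giving /jɔsaθðbujʒh/.
Under (C)V(C), the unsyllabifiable consonants are /ð/, /ʒ/, /h/ (at most one coda consonant is licensed; onsets are limited to one consonant).
Inserting the epenthetic vowel yields /ð/ → /ðu/, /ʒ/ → /ʒu/, /h/ → /hu/.

jɔsaθðubujʒuhu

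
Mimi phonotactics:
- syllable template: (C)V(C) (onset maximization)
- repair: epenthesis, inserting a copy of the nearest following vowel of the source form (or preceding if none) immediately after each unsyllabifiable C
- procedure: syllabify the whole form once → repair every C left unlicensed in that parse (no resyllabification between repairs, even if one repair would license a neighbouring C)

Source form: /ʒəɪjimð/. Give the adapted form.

Syllabifying with onset maximization leaves /ð/ stranded (at most one coda consonant is licensed; onsets are limited to one consonant).
Each unlicensed consonant becomes the onset of a new syllable: /ð/ → /ði/.

ʒəɪjimði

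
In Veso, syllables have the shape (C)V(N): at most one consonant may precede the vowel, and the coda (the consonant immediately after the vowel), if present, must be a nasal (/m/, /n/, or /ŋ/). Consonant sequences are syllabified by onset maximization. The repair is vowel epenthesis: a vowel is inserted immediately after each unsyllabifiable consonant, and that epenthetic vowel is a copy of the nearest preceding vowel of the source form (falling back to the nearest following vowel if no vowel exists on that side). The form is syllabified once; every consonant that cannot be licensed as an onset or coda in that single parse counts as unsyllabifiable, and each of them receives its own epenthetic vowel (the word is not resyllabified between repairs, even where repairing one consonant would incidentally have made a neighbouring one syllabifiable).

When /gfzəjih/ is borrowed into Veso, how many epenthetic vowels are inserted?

The unsyllabifiable consonants are /g/, /f/, /h/; each receives one epenthetic vowel.

3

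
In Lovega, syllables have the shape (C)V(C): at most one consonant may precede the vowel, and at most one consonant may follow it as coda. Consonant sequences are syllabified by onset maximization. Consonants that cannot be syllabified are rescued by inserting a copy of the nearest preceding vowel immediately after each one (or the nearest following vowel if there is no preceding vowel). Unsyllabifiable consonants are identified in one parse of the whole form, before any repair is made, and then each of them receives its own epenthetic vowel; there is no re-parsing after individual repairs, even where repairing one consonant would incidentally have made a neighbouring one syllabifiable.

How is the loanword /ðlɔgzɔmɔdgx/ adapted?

Syllabifying with onset maximization leaves /ð/, /g/, /x/ stranded (at most one coda consonant is licensed; onsets are limited to one consonant).
Each unlicensed consonant becomes the onset of a new syllable: /ð/ → /ðɔ/, /g/ → /gɔ/, /x/ → /xɔ/.

ðɔlɔgzɔmɔdgɔxɔ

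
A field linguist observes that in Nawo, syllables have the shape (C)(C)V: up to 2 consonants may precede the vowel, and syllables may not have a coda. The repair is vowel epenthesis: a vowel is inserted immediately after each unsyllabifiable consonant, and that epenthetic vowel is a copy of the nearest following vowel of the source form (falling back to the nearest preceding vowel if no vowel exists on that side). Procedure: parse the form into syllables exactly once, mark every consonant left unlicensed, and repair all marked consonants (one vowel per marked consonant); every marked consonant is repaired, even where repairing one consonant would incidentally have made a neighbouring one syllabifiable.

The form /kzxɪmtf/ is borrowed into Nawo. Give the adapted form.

The consonants /k/, /m/, /t/, /f/ cannot be parsed into a legal (C)(C)V syllable (no codas are permitted; onsets may contain at most 2 consonants).
Each unlicensed consonant becomes the onset of a new syllable: /k/ → /kɪ/, /m/ → /mɪ/, /t/ → /tɪ/, /f/ → /fɪ/.

kɪzxɪmɪtɪfɪ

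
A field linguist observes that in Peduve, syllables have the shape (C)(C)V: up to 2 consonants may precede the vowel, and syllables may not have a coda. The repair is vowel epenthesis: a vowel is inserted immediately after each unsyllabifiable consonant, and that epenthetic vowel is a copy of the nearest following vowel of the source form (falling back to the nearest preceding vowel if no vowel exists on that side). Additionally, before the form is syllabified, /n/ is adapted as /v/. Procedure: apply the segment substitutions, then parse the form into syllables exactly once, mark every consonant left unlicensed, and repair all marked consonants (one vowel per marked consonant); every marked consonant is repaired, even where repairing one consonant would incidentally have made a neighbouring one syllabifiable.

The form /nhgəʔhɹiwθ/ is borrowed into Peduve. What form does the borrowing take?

vəhgəʔihɹiwiθi

Substitution: /n/ → /v/, giving /vhgəʔhɹiwθ/.
Syllabifying with onset maximization leaves /v/, /ʔ/, /w/, /θ/ stranded (no codas are permitted; onsets may contain at most 2 consonants).
Epenthesis after each stranded consonant: /v/ → /və/, /ʔ/ → /ʔi/, /w/ → /wi/, /θ/ → /θi/.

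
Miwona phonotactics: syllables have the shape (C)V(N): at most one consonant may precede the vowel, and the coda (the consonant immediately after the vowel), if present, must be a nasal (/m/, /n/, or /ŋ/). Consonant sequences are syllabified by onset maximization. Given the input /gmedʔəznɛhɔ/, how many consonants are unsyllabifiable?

Syllabifying with onset maximization leaves /g/, /d/, /z/ stranded (only a nasal (/m/, /n/, or /ŋ/) is licensed in coda position; onsets are limited to one consonant).

3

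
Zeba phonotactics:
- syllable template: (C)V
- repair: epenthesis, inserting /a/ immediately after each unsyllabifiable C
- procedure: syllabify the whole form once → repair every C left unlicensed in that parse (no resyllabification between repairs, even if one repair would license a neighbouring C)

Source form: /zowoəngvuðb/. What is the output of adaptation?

zowoənagavuðaba

The consonants /n/, /g/, /ð/, /b/ cannot be parsed into a legal (C)V syllable (no codas are permitted; onsets are limited to one consonant).
Inserting the epenthetic vowel yields /n/ → /na/, /g/ → /ga/, /ð/ → /ða/, /b/ → /ba/.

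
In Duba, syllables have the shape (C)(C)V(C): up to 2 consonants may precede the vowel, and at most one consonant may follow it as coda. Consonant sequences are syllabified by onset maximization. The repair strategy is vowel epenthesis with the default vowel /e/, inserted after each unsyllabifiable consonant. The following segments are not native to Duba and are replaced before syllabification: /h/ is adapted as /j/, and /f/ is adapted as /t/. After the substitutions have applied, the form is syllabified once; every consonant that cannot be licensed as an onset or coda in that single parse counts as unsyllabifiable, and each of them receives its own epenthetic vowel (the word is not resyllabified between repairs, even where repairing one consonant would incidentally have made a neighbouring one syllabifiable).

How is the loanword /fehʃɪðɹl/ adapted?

tejʃɪðɹele

Substitution: /f/ → /t/, /h/ → /j/, giving /tejʃɪðɹl/.
Syllabifying with onset maximization leaves /ɹ/, /l/ stranded (at most one coda consonant is licensed; onsets may contain at most 2 consonants).
Inserting the epenthetic vowel yields /ɹ/ → /ɹe/, /l/ → /le/.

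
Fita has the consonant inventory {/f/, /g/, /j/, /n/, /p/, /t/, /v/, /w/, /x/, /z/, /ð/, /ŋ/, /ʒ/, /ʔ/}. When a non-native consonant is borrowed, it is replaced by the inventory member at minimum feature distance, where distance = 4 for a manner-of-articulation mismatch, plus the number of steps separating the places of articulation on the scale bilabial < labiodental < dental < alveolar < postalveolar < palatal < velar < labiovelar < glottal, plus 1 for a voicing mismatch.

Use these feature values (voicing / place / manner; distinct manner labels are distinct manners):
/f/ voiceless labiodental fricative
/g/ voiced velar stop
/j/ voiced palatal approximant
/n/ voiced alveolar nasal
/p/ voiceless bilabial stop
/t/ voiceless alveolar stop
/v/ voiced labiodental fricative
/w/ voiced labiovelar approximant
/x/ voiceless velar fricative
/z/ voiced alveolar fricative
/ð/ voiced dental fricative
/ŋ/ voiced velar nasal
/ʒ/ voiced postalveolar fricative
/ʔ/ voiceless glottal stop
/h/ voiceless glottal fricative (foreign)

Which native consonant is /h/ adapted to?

x

/x/ is closest: same manner (fricative), place distance 2 (glottal→velar), same voicing; total 2. Next closest is /ʔ/ at distance 4.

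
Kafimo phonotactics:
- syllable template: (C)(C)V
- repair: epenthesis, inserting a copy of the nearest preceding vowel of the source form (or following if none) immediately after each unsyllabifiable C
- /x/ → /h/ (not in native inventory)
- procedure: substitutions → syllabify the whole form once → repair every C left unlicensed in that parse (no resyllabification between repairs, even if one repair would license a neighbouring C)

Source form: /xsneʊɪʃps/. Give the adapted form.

hesneʊɪʃɪpɪsɪ

Substitution: /x/ → /h/, giving /hsneʊɪʃps/.
The consonants /h/, /ʃ/, /p/, /s/ cannot be parsed into a legal (C)(C)V syllable (no codas are permitted; onsets may contain at most 2 consonants).
Each unlicensed consonant becomes the onset of a new syllable: /h/ → /he/, /ʃ/ → /ʃɪ/, /p/ → /pɪ/, /s/ → /sɪ/.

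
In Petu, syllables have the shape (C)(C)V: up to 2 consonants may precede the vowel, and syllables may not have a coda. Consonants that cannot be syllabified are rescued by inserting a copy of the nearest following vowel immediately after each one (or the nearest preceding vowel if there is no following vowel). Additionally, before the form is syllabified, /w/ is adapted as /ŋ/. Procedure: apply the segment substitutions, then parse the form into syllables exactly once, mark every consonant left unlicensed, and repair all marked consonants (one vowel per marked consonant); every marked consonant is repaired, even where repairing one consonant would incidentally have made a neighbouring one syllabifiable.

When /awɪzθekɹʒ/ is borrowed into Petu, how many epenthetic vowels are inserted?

After substitution the input is /aŋɪzθekɹʒ/.
The unsyllabifiable consonants are /k/, /ɹ/, /ʒ/; each receives one epenthetic vowel.

3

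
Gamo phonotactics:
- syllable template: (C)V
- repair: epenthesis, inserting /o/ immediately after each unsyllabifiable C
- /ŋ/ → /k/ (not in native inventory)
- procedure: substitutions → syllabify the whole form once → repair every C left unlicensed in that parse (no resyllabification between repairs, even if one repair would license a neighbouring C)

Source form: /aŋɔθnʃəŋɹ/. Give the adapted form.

akɔθonoʃəkoɹo

Substitution: /ŋ/ → /k/, giving /akɔθnʃəkɹ/.
The consonants /θ/, /n/, /k/, /ɹ/ cannot be parsed into a legal (C)V syllable (no codas are permitted; onsets are limited to one consonant).
Inserting the epenthetic vowel yields /θ/ → /θo/, /n/ → /no/, /k/ → /ko/, /ɹ/ → /ɹo/.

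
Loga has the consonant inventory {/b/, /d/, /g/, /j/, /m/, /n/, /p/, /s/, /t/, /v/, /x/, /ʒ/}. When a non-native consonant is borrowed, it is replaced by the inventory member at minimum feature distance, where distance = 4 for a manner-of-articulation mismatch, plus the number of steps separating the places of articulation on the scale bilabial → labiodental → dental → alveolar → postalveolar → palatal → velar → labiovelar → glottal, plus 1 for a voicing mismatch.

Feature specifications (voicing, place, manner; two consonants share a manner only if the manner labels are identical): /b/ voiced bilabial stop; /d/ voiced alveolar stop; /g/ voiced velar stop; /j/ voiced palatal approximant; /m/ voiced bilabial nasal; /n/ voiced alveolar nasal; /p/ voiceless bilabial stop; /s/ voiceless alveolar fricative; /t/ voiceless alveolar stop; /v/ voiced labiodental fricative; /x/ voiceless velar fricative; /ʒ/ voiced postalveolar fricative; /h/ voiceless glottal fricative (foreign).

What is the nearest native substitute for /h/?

/x/ is closest: same manner (fricative), place distance 2 (glottal→velar), same voicing; total 2. Next closest is /s/ at distance 5.

x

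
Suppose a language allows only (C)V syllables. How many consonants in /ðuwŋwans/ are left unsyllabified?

The consonants /w/, /ŋ/, /n/, /s/ cannot be parsed into a legal (C)V syllable (no codas are permitted; onsets are limited to one consonant).

4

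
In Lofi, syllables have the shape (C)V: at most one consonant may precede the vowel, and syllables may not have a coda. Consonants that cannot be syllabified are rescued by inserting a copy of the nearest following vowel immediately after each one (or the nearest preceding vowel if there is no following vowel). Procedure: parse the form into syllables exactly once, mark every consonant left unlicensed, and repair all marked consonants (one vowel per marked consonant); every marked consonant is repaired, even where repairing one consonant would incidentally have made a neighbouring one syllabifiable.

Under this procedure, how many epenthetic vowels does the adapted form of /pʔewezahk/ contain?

The unsyllabifiable consonants are /p/, /h/, /k/; each receives one epenthetic vowel.

3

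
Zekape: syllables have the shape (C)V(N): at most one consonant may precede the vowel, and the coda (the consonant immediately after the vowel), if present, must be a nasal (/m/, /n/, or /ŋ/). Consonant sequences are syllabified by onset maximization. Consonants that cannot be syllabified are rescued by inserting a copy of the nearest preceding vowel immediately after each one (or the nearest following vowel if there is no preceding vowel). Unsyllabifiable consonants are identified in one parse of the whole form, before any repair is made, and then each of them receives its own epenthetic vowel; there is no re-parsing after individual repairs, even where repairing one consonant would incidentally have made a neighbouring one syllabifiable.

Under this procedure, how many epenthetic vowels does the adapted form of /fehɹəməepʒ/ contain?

3

The unsyllabifiable consonants are /h/, /p/, /ʒ/; each receives one epenthetic vowel.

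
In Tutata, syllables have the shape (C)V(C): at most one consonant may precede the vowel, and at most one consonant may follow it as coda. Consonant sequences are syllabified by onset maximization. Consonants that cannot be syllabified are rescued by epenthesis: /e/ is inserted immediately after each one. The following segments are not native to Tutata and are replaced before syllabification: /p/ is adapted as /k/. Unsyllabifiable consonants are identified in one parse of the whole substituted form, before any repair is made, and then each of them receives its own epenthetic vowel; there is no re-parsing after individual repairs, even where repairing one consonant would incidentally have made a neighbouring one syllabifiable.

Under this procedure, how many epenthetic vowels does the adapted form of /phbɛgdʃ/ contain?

After substitution the input is /khbɛgdʃ/.
The unsyllabifiable consonants are /k/, /h/, /d/, /ʃ/; each receives one epenthetic vowel.

4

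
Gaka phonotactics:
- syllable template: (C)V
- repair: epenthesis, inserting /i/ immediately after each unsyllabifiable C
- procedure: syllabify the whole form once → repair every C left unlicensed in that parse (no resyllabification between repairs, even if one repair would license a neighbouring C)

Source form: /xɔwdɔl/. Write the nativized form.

Syllabifying with onset maximization leaves /w/, /l/ stranded (no codas are permitted; onsets are limited to one consonant).
Each unlicensed consonant becomes the onset of a new syllable: /w/ → /wi/, /l/ → /li/.

xɔwidɔli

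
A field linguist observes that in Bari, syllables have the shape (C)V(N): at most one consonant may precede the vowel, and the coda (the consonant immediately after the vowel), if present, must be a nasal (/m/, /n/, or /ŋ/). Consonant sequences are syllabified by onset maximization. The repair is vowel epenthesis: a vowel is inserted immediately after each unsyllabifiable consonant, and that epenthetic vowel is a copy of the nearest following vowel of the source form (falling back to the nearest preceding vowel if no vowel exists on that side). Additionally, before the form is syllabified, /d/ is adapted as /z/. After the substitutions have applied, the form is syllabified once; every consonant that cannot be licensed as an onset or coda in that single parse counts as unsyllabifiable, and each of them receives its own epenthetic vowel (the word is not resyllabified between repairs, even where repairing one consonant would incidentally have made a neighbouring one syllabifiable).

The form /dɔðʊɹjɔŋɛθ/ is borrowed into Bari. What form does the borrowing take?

zɔðʊɹɔjɔŋɛθɛ

Substitution: /d/ → /z/, giving /zɔðʊɹjɔŋɛθ/.
The consonants /ɹ/, /θ/ cannot be parsed into a legal (C)V(N) syllable (only a nasal (/m/, /n/, or /ŋ/) is licensed in coda position; onsets are limited to one consonant).
Each unlicensed consonant becomes the onset of a new syllable: /ɹ/ → /ɹɔ/, /θ/ → /θɛ/.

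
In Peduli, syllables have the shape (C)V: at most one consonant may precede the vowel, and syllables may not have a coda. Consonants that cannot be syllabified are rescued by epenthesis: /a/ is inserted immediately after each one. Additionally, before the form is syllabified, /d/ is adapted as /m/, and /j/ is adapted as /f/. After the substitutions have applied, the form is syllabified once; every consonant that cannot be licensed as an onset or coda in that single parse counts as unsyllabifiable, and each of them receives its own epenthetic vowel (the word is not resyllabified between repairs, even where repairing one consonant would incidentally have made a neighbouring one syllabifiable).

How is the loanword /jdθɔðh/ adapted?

Substitution: /j/ → /f/, /d/ → /m/, giving /fmθɔðh/.
Syllabifying with onset maximization leaves /f/, /m/, /ð/, /h/ stranded (no codas are permitted; onsets are limited to one consonant).
Epenthesis after each stranded consonant: /f/ → /fa/, /m/ → /ma/, /ð/ → /ða/, /h/ → /ha/.

famaθɔðaha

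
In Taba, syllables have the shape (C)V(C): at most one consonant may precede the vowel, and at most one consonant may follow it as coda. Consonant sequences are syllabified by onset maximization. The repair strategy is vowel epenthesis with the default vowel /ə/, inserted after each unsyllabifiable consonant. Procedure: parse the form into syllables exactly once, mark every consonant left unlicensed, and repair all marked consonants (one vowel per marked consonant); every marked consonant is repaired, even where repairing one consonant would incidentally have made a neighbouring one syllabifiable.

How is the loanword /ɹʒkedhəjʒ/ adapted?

ɹəʒəkedhəjʒə

Under (C)V(C), the unsyllabifiable consonants are /ɹ/, /ʒ/, /ʒ/ (at most one coda consonant is licensed; onsets are limited to one consonant).
Each unlicensed consonant becomes the onset of a new syllable: /ɹ/ → /ɹə/, /ʒ/ → /ʒə/, /ʒ/ → /ʒə/.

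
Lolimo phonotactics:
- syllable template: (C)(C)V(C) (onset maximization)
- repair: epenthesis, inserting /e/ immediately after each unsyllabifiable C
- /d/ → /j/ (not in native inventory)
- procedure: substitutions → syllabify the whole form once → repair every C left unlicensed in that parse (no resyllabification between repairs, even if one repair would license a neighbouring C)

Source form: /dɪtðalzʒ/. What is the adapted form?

jɪtðalzeʒe

Substitution: /d/ → /j/, giving /jɪtðalzʒ/.
Under (C)(C)V(C), the unsyllabifiable consonants are /z/, /ʒ/ (at most one coda consonant is licensed; onsets may contain at most 2 consonants).
Epenthesis after each stranded consonant: /z/ → /ze/, /ʒ/ → /ʒe/.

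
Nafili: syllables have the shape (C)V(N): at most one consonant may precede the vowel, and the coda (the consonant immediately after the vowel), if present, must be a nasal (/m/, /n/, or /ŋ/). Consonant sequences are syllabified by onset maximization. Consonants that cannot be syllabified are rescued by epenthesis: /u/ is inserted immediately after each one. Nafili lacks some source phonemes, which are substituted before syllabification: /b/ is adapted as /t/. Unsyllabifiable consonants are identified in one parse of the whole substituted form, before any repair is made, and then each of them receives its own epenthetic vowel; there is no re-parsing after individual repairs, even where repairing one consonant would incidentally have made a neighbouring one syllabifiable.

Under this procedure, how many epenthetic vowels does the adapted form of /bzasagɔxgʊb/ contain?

3

After substitution the input is /tzasagɔxgʊt/.
The unsyllabifiable consonants are /t/, /x/, /t/; each receives one epenthetic vowel.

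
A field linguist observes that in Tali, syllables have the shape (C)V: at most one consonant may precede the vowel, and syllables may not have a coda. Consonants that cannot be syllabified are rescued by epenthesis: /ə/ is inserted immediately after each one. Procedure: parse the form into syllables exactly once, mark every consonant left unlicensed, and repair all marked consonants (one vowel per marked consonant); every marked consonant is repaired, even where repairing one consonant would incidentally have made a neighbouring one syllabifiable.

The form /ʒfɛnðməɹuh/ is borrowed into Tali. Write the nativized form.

Syllabifying with onset maximization leaves /ʒ/, /n/, /ð/, /h/ stranded (no codas are permitted; onsets are limited to one consonant).
Epenthesis after each stranded consonant: /ʒ/ → /ʒə/, /n/ → /nə/, /ð/ → /ðə/, /h/ → /hə/.

ʒəfɛnəðəməɹuhə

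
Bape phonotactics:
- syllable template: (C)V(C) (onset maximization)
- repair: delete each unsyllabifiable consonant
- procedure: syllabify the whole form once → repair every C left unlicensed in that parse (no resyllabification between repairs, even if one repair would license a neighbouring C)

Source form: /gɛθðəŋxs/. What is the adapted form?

Syllabifying with onset maximization leaves /x/, /s/ stranded (at most one coda consonant is licensed; onsets are limited to one consonant).
Deleting the stranded consonants removes /x/, /s/.

gɛθðəŋ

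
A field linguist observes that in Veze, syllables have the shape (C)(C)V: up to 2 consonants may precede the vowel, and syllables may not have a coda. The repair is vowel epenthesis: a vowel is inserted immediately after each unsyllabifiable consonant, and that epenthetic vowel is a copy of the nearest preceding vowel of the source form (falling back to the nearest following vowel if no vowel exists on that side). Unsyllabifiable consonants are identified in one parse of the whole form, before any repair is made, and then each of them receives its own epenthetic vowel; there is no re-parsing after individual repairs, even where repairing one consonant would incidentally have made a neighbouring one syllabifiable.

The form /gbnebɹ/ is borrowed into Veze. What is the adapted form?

gebnebeɹe

Under (C)(C)V, the unsyllabifiable consonants are /g/, /b/, /ɹ/ (no codas are permitted; onsets may contain at most 2 consonants).
Each unlicensed consonant becomes the onset of a new syllable: /g/ → /ge/, /b/ → /be/, /ɹ/ → /ɹe/.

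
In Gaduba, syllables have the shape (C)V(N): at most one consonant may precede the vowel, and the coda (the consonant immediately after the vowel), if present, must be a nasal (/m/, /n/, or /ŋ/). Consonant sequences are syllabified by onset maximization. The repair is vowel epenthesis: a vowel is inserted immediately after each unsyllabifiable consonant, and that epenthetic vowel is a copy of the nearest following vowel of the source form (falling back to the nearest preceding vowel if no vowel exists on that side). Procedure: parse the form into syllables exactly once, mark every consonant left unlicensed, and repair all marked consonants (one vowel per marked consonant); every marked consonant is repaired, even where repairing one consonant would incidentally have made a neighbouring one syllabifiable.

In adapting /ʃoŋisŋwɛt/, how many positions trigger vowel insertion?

3

The unsyllabifiable consonants are /s/, /ŋ/, /t/; each receives one epenthetic vowel.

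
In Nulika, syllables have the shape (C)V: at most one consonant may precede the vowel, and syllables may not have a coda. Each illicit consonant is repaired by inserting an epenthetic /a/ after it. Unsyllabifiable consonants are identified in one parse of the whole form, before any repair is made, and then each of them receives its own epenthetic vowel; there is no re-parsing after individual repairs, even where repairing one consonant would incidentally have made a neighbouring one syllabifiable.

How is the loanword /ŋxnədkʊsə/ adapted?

Under (C)V, the unsyllabifiable consonants are /ŋ/, /x/, /d/ (no codas are permitted; onsets are limited to one consonant).
Epenthesis after each stranded consonant: /ŋ/ → /ŋa/, /x/ → /xa/, /d/ → /da/.

ŋaxanədakʊsə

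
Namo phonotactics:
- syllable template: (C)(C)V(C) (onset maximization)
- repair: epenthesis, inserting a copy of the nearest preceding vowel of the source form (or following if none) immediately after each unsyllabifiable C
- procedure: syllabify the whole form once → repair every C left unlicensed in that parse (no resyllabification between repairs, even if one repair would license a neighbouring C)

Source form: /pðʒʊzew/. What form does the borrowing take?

pʊðʒʊzew

Under (C)(C)V(C), the unsyllabifiable consonants are /p/ (at most one coda consonant is licensed; onsets may contain at most 2 consonants).
Each unlicensed consonant becomes the onset of a new syllable: /p/ → /pʊ/.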